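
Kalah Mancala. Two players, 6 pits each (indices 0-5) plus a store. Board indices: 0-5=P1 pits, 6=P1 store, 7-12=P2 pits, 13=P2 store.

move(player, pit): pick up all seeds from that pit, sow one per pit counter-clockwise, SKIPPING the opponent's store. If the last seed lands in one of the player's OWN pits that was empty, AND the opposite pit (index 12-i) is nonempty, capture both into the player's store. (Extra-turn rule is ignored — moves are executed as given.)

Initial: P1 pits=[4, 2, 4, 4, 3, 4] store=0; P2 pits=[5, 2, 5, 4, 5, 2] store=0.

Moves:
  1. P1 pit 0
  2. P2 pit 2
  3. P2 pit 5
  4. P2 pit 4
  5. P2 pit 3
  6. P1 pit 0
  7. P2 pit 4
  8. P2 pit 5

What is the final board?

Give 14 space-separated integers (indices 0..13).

Move 1: P1 pit0 -> P1=[0,3,5,5,4,4](0) P2=[5,2,5,4,5,2](0)
Move 2: P2 pit2 -> P1=[1,3,5,5,4,4](0) P2=[5,2,0,5,6,3](1)
Move 3: P2 pit5 -> P1=[2,4,5,5,4,4](0) P2=[5,2,0,5,6,0](2)
Move 4: P2 pit4 -> P1=[3,5,6,6,4,4](0) P2=[5,2,0,5,0,1](3)
Move 5: P2 pit3 -> P1=[4,6,6,6,4,4](0) P2=[5,2,0,0,1,2](4)
Move 6: P1 pit0 -> P1=[0,7,7,7,5,4](0) P2=[5,2,0,0,1,2](4)
Move 7: P2 pit4 -> P1=[0,7,7,7,5,4](0) P2=[5,2,0,0,0,3](4)
Move 8: P2 pit5 -> P1=[1,8,7,7,5,4](0) P2=[5,2,0,0,0,0](5)

Answer: 1 8 7 7 5 4 0 5 2 0 0 0 0 5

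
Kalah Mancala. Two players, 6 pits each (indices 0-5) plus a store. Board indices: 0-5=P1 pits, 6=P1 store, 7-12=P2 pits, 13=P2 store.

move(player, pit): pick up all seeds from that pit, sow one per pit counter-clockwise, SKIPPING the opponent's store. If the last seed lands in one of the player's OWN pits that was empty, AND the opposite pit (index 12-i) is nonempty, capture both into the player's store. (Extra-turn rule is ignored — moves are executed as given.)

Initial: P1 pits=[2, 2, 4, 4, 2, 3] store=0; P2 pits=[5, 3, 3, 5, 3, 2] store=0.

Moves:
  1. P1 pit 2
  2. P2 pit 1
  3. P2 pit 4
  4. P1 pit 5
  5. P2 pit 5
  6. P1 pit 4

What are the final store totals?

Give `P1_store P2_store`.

Answer: 3 2

Derivation:
Move 1: P1 pit2 -> P1=[2,2,0,5,3,4](1) P2=[5,3,3,5,3,2](0)
Move 2: P2 pit1 -> P1=[2,2,0,5,3,4](1) P2=[5,0,4,6,4,2](0)
Move 3: P2 pit4 -> P1=[3,3,0,5,3,4](1) P2=[5,0,4,6,0,3](1)
Move 4: P1 pit5 -> P1=[3,3,0,5,3,0](2) P2=[6,1,5,6,0,3](1)
Move 5: P2 pit5 -> P1=[4,4,0,5,3,0](2) P2=[6,1,5,6,0,0](2)
Move 6: P1 pit4 -> P1=[4,4,0,5,0,1](3) P2=[7,1,5,6,0,0](2)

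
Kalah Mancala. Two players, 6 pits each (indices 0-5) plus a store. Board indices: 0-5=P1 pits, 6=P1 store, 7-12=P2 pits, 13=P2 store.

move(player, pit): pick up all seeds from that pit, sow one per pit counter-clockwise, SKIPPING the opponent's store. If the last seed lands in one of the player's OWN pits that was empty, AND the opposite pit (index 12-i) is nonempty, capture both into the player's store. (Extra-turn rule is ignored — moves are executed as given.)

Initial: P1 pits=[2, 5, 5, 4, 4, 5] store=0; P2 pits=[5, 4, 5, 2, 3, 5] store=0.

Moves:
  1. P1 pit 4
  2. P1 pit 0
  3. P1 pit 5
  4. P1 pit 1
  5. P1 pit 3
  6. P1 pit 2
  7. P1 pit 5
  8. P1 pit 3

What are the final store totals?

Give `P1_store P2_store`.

Move 1: P1 pit4 -> P1=[2,5,5,4,0,6](1) P2=[6,5,5,2,3,5](0)
Move 2: P1 pit0 -> P1=[0,6,6,4,0,6](1) P2=[6,5,5,2,3,5](0)
Move 3: P1 pit5 -> P1=[0,6,6,4,0,0](2) P2=[7,6,6,3,4,5](0)
Move 4: P1 pit1 -> P1=[0,0,7,5,1,1](3) P2=[8,6,6,3,4,5](0)
Move 5: P1 pit3 -> P1=[0,0,7,0,2,2](4) P2=[9,7,6,3,4,5](0)
Move 6: P1 pit2 -> P1=[0,0,0,1,3,3](5) P2=[10,8,7,3,4,5](0)
Move 7: P1 pit5 -> P1=[0,0,0,1,3,0](6) P2=[11,9,7,3,4,5](0)
Move 8: P1 pit3 -> P1=[0,0,0,0,4,0](6) P2=[11,9,7,3,4,5](0)

Answer: 6 0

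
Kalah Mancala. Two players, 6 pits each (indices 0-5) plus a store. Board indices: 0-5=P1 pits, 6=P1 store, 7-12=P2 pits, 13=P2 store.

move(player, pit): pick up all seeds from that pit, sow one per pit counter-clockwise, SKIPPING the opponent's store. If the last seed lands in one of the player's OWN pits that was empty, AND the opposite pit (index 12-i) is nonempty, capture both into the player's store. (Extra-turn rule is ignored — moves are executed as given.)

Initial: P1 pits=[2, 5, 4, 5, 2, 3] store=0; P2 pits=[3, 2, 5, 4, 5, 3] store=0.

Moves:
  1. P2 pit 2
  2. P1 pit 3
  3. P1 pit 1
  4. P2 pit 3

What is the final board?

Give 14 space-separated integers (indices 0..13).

Answer: 4 1 5 1 4 5 2 4 3 0 0 7 5 2

Derivation:
Move 1: P2 pit2 -> P1=[3,5,4,5,2,3](0) P2=[3,2,0,5,6,4](1)
Move 2: P1 pit3 -> P1=[3,5,4,0,3,4](1) P2=[4,3,0,5,6,4](1)
Move 3: P1 pit1 -> P1=[3,0,5,1,4,5](2) P2=[4,3,0,5,6,4](1)
Move 4: P2 pit3 -> P1=[4,1,5,1,4,5](2) P2=[4,3,0,0,7,5](2)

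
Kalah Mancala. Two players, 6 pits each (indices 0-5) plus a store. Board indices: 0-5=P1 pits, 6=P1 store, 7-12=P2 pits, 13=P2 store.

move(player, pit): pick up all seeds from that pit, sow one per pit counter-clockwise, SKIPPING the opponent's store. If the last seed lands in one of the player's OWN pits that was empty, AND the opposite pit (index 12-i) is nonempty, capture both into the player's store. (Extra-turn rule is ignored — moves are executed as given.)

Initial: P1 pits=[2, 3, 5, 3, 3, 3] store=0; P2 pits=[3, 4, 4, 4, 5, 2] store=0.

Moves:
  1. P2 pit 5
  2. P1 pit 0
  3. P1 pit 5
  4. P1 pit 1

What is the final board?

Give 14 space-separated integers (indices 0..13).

Answer: 0 0 7 5 4 0 6 0 5 4 4 5 0 1

Derivation:
Move 1: P2 pit5 -> P1=[3,3,5,3,3,3](0) P2=[3,4,4,4,5,0](1)
Move 2: P1 pit0 -> P1=[0,4,6,4,3,3](0) P2=[3,4,4,4,5,0](1)
Move 3: P1 pit5 -> P1=[0,4,6,4,3,0](1) P2=[4,5,4,4,5,0](1)
Move 4: P1 pit1 -> P1=[0,0,7,5,4,0](6) P2=[0,5,4,4,5,0](1)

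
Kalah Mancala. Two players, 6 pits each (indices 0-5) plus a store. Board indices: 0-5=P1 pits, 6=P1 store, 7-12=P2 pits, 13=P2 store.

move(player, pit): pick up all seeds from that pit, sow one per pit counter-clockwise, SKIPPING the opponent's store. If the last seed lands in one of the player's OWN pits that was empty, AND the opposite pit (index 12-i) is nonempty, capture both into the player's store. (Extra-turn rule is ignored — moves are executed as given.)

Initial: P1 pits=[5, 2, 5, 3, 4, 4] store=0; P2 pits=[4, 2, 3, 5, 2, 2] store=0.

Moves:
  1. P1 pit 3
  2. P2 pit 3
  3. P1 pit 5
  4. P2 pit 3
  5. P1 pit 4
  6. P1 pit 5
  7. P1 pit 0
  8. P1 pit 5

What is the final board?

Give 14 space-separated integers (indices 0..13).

Answer: 0 4 6 1 1 0 6 6 4 5 0 4 3 1

Derivation:
Move 1: P1 pit3 -> P1=[5,2,5,0,5,5](1) P2=[4,2,3,5,2,2](0)
Move 2: P2 pit3 -> P1=[6,3,5,0,5,5](1) P2=[4,2,3,0,3,3](1)
Move 3: P1 pit5 -> P1=[6,3,5,0,5,0](2) P2=[5,3,4,1,3,3](1)
Move 4: P2 pit3 -> P1=[6,3,5,0,5,0](2) P2=[5,3,4,0,4,3](1)
Move 5: P1 pit4 -> P1=[6,3,5,0,0,1](3) P2=[6,4,5,0,4,3](1)
Move 6: P1 pit5 -> P1=[6,3,5,0,0,0](4) P2=[6,4,5,0,4,3](1)
Move 7: P1 pit0 -> P1=[0,4,6,1,1,1](5) P2=[6,4,5,0,4,3](1)
Move 8: P1 pit5 -> P1=[0,4,6,1,1,0](6) P2=[6,4,5,0,4,3](1)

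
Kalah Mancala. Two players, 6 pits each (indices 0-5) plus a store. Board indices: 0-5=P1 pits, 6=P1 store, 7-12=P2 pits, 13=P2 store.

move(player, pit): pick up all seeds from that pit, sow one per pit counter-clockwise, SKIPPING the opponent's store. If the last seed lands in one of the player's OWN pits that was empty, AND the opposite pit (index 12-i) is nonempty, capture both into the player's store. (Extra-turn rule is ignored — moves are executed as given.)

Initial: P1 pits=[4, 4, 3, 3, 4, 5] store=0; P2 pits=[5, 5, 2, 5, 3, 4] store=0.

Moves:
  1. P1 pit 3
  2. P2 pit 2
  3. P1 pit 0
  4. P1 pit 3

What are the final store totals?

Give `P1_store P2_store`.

Move 1: P1 pit3 -> P1=[4,4,3,0,5,6](1) P2=[5,5,2,5,3,4](0)
Move 2: P2 pit2 -> P1=[4,4,3,0,5,6](1) P2=[5,5,0,6,4,4](0)
Move 3: P1 pit0 -> P1=[0,5,4,1,6,6](1) P2=[5,5,0,6,4,4](0)
Move 4: P1 pit3 -> P1=[0,5,4,0,7,6](1) P2=[5,5,0,6,4,4](0)

Answer: 1 0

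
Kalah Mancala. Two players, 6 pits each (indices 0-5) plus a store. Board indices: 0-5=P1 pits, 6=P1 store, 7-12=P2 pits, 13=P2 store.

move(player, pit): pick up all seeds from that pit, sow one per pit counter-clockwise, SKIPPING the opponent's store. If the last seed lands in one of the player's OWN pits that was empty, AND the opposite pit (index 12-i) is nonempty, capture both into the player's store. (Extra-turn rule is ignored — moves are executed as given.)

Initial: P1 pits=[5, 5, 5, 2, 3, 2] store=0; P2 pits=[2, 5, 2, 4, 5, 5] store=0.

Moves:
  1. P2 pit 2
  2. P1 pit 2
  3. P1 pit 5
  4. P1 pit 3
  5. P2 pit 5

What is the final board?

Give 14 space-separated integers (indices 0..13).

Move 1: P2 pit2 -> P1=[5,5,5,2,3,2](0) P2=[2,5,0,5,6,5](0)
Move 2: P1 pit2 -> P1=[5,5,0,3,4,3](1) P2=[3,5,0,5,6,5](0)
Move 3: P1 pit5 -> P1=[5,5,0,3,4,0](2) P2=[4,6,0,5,6,5](0)
Move 4: P1 pit3 -> P1=[5,5,0,0,5,1](3) P2=[4,6,0,5,6,5](0)
Move 5: P2 pit5 -> P1=[6,6,1,1,5,1](3) P2=[4,6,0,5,6,0](1)

Answer: 6 6 1 1 5 1 3 4 6 0 5 6 0 1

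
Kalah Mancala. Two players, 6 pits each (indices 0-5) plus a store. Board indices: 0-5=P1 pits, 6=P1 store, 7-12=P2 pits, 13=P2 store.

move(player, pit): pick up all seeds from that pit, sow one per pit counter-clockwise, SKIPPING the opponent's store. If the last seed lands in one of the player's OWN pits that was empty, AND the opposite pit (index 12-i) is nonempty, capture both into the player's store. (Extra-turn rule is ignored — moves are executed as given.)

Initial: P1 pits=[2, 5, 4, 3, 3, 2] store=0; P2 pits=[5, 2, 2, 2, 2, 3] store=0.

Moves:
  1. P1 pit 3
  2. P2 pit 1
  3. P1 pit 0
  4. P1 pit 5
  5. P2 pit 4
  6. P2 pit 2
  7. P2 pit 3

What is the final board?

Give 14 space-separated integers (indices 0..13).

Answer: 1 6 5 0 4 0 2 6 1 0 0 2 6 2

Derivation:
Move 1: P1 pit3 -> P1=[2,5,4,0,4,3](1) P2=[5,2,2,2,2,3](0)
Move 2: P2 pit1 -> P1=[2,5,4,0,4,3](1) P2=[5,0,3,3,2,3](0)
Move 3: P1 pit0 -> P1=[0,6,5,0,4,3](1) P2=[5,0,3,3,2,3](0)
Move 4: P1 pit5 -> P1=[0,6,5,0,4,0](2) P2=[6,1,3,3,2,3](0)
Move 5: P2 pit4 -> P1=[0,6,5,0,4,0](2) P2=[6,1,3,3,0,4](1)
Move 6: P2 pit2 -> P1=[0,6,5,0,4,0](2) P2=[6,1,0,4,1,5](1)
Move 7: P2 pit3 -> P1=[1,6,5,0,4,0](2) P2=[6,1,0,0,2,6](2)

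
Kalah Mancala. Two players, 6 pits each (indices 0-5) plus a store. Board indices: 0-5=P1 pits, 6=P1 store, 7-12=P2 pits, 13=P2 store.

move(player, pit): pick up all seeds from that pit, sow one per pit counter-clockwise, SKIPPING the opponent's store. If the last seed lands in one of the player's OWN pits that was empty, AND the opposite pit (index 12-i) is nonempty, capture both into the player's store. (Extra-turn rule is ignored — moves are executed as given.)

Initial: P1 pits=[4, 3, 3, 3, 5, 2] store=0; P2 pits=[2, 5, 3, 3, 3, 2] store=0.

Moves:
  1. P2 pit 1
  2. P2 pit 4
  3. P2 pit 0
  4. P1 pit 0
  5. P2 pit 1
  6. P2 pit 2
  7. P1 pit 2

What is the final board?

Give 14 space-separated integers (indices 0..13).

Move 1: P2 pit1 -> P1=[4,3,3,3,5,2](0) P2=[2,0,4,4,4,3](1)
Move 2: P2 pit4 -> P1=[5,4,3,3,5,2](0) P2=[2,0,4,4,0,4](2)
Move 3: P2 pit0 -> P1=[5,4,3,3,5,2](0) P2=[0,1,5,4,0,4](2)
Move 4: P1 pit0 -> P1=[0,5,4,4,6,3](0) P2=[0,1,5,4,0,4](2)
Move 5: P2 pit1 -> P1=[0,5,4,4,6,3](0) P2=[0,0,6,4,0,4](2)
Move 6: P2 pit2 -> P1=[1,6,4,4,6,3](0) P2=[0,0,0,5,1,5](3)
Move 7: P1 pit2 -> P1=[1,6,0,5,7,4](1) P2=[0,0,0,5,1,5](3)

Answer: 1 6 0 5 7 4 1 0 0 0 5 1 5 3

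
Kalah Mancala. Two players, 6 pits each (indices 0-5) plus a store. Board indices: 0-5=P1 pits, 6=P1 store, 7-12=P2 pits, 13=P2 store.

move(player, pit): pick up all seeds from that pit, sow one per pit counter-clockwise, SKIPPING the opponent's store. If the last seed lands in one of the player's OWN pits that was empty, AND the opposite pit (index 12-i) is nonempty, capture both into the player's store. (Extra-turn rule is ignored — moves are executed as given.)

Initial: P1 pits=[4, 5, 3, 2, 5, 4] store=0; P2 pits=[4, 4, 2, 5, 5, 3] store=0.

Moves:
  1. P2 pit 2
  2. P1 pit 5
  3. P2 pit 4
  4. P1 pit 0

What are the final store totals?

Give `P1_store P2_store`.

Move 1: P2 pit2 -> P1=[4,5,3,2,5,4](0) P2=[4,4,0,6,6,3](0)
Move 2: P1 pit5 -> P1=[4,5,3,2,5,0](1) P2=[5,5,1,6,6,3](0)
Move 3: P2 pit4 -> P1=[5,6,4,3,5,0](1) P2=[5,5,1,6,0,4](1)
Move 4: P1 pit0 -> P1=[0,7,5,4,6,0](7) P2=[0,5,1,6,0,4](1)

Answer: 7 1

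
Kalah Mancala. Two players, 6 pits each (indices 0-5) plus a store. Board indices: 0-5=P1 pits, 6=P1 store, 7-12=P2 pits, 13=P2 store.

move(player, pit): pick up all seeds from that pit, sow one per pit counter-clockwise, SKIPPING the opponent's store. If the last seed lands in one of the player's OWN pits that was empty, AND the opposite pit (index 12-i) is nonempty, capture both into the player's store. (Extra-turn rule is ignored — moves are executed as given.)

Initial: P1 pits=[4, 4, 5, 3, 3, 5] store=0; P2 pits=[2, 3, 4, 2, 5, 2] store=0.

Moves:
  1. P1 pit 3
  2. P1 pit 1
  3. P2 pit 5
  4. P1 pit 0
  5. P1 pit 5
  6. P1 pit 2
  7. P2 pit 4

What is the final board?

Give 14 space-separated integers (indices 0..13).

Move 1: P1 pit3 -> P1=[4,4,5,0,4,6](1) P2=[2,3,4,2,5,2](0)
Move 2: P1 pit1 -> P1=[4,0,6,1,5,7](1) P2=[2,3,4,2,5,2](0)
Move 3: P2 pit5 -> P1=[5,0,6,1,5,7](1) P2=[2,3,4,2,5,0](1)
Move 4: P1 pit0 -> P1=[0,1,7,2,6,8](1) P2=[2,3,4,2,5,0](1)
Move 5: P1 pit5 -> P1=[0,1,7,2,6,0](4) P2=[3,4,5,3,6,0](1)
Move 6: P1 pit2 -> P1=[0,1,0,3,7,1](5) P2=[4,5,6,3,6,0](1)
Move 7: P2 pit4 -> P1=[1,2,1,4,7,1](5) P2=[4,5,6,3,0,1](2)

Answer: 1 2 1 4 7 1 5 4 5 6 3 0 1 2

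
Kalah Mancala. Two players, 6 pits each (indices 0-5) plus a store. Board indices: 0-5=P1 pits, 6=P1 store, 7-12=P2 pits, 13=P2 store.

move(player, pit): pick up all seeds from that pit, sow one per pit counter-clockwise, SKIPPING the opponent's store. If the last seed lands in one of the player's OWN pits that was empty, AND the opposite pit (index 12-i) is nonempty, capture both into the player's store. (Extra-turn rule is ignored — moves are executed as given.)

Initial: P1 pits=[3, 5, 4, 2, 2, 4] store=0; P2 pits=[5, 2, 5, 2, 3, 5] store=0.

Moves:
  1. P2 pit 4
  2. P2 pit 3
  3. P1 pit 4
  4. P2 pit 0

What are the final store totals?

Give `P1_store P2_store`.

Answer: 1 1

Derivation:
Move 1: P2 pit4 -> P1=[4,5,4,2,2,4](0) P2=[5,2,5,2,0,6](1)
Move 2: P2 pit3 -> P1=[4,5,4,2,2,4](0) P2=[5,2,5,0,1,7](1)
Move 3: P1 pit4 -> P1=[4,5,4,2,0,5](1) P2=[5,2,5,0,1,7](1)
Move 4: P2 pit0 -> P1=[4,5,4,2,0,5](1) P2=[0,3,6,1,2,8](1)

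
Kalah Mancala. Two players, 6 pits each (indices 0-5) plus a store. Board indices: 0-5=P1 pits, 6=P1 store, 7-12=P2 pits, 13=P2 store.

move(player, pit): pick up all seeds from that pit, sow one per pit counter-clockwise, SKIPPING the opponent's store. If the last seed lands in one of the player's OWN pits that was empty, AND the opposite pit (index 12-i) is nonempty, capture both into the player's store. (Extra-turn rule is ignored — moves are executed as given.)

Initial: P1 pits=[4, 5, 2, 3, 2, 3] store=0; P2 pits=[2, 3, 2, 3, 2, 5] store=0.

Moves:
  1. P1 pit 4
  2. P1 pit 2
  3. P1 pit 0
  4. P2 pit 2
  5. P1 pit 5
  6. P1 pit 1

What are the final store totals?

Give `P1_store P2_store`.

Move 1: P1 pit4 -> P1=[4,5,2,3,0,4](1) P2=[2,3,2,3,2,5](0)
Move 2: P1 pit2 -> P1=[4,5,0,4,0,4](5) P2=[2,0,2,3,2,5](0)
Move 3: P1 pit0 -> P1=[0,6,1,5,1,4](5) P2=[2,0,2,3,2,5](0)
Move 4: P2 pit2 -> P1=[0,6,1,5,1,4](5) P2=[2,0,0,4,3,5](0)
Move 5: P1 pit5 -> P1=[0,6,1,5,1,0](6) P2=[3,1,1,4,3,5](0)
Move 6: P1 pit1 -> P1=[0,0,2,6,2,1](7) P2=[4,1,1,4,3,5](0)

Answer: 7 0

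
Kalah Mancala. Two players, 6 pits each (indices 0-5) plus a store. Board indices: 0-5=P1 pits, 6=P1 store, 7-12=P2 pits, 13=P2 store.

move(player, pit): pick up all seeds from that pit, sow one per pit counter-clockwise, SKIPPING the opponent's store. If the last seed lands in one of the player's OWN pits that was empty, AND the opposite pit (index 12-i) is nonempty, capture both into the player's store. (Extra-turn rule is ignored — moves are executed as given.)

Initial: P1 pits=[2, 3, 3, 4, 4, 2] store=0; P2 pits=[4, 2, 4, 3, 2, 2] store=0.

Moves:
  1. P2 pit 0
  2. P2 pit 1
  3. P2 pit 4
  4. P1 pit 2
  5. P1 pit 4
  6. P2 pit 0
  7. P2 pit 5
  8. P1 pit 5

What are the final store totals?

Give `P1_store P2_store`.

Answer: 2 2

Derivation:
Move 1: P2 pit0 -> P1=[2,3,3,4,4,2](0) P2=[0,3,5,4,3,2](0)
Move 2: P2 pit1 -> P1=[2,3,3,4,4,2](0) P2=[0,0,6,5,4,2](0)
Move 3: P2 pit4 -> P1=[3,4,3,4,4,2](0) P2=[0,0,6,5,0,3](1)
Move 4: P1 pit2 -> P1=[3,4,0,5,5,3](0) P2=[0,0,6,5,0,3](1)
Move 5: P1 pit4 -> P1=[3,4,0,5,0,4](1) P2=[1,1,7,5,0,3](1)
Move 6: P2 pit0 -> P1=[3,4,0,5,0,4](1) P2=[0,2,7,5,0,3](1)
Move 7: P2 pit5 -> P1=[4,5,0,5,0,4](1) P2=[0,2,7,5,0,0](2)
Move 8: P1 pit5 -> P1=[4,5,0,5,0,0](2) P2=[1,3,8,5,0,0](2)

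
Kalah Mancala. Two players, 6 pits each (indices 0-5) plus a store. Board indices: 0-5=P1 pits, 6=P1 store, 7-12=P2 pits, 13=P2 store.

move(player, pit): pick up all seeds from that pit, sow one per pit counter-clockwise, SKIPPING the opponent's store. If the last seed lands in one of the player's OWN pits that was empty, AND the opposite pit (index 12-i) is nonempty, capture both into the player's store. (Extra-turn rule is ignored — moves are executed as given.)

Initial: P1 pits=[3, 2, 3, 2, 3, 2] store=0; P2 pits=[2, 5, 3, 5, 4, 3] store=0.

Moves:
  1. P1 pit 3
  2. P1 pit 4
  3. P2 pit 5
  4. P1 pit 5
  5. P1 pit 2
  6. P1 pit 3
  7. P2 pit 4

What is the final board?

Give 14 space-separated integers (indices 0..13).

Answer: 5 4 0 0 2 0 7 0 7 4 5 0 1 2

Derivation:
Move 1: P1 pit3 -> P1=[3,2,3,0,4,3](0) P2=[2,5,3,5,4,3](0)
Move 2: P1 pit4 -> P1=[3,2,3,0,0,4](1) P2=[3,6,3,5,4,3](0)
Move 3: P2 pit5 -> P1=[4,3,3,0,0,4](1) P2=[3,6,3,5,4,0](1)
Move 4: P1 pit5 -> P1=[4,3,3,0,0,0](2) P2=[4,7,4,5,4,0](1)
Move 5: P1 pit2 -> P1=[4,3,0,1,1,0](7) P2=[0,7,4,5,4,0](1)
Move 6: P1 pit3 -> P1=[4,3,0,0,2,0](7) P2=[0,7,4,5,4,0](1)
Move 7: P2 pit4 -> P1=[5,4,0,0,2,0](7) P2=[0,7,4,5,0,1](2)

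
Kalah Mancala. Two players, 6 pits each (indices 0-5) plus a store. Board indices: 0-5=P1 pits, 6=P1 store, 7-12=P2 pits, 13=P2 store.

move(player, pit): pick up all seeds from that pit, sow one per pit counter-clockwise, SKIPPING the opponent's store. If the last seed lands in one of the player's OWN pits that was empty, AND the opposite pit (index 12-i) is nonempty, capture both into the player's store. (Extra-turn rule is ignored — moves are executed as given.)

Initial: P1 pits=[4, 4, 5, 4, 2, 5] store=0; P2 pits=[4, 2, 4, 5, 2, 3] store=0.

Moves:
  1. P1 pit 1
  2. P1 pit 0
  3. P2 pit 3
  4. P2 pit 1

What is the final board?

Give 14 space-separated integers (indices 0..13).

Move 1: P1 pit1 -> P1=[4,0,6,5,3,6](0) P2=[4,2,4,5,2,3](0)
Move 2: P1 pit0 -> P1=[0,1,7,6,4,6](0) P2=[4,2,4,5,2,3](0)
Move 3: P2 pit3 -> P1=[1,2,7,6,4,6](0) P2=[4,2,4,0,3,4](1)
Move 4: P2 pit1 -> P1=[1,2,0,6,4,6](0) P2=[4,0,5,0,3,4](9)

Answer: 1 2 0 6 4 6 0 4 0 5 0 3 4 9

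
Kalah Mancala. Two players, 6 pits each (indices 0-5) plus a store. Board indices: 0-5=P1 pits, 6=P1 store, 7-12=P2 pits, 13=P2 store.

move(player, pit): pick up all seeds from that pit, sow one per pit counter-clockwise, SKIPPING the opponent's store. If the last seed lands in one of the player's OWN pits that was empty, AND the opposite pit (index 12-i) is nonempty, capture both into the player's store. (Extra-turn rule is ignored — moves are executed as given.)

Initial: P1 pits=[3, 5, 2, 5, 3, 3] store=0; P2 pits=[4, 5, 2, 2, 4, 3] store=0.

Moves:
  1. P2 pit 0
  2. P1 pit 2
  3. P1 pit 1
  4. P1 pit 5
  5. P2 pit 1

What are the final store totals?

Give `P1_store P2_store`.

Answer: 2 1

Derivation:
Move 1: P2 pit0 -> P1=[3,5,2,5,3,3](0) P2=[0,6,3,3,5,3](0)
Move 2: P1 pit2 -> P1=[3,5,0,6,4,3](0) P2=[0,6,3,3,5,3](0)
Move 3: P1 pit1 -> P1=[3,0,1,7,5,4](1) P2=[0,6,3,3,5,3](0)
Move 4: P1 pit5 -> P1=[3,0,1,7,5,0](2) P2=[1,7,4,3,5,3](0)
Move 5: P2 pit1 -> P1=[4,1,1,7,5,0](2) P2=[1,0,5,4,6,4](1)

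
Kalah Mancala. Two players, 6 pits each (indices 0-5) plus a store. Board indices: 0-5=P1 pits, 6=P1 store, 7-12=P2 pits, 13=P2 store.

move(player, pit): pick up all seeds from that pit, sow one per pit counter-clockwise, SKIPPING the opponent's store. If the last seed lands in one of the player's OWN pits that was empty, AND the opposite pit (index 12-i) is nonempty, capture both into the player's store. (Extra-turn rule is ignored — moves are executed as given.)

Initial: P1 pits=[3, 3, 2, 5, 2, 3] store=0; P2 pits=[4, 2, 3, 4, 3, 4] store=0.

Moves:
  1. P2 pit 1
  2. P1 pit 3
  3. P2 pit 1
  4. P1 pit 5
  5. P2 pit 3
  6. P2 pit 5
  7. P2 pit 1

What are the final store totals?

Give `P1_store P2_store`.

Move 1: P2 pit1 -> P1=[3,3,2,5,2,3](0) P2=[4,0,4,5,3,4](0)
Move 2: P1 pit3 -> P1=[3,3,2,0,3,4](1) P2=[5,1,4,5,3,4](0)
Move 3: P2 pit1 -> P1=[3,3,2,0,3,4](1) P2=[5,0,5,5,3,4](0)
Move 4: P1 pit5 -> P1=[3,3,2,0,3,0](2) P2=[6,1,6,5,3,4](0)
Move 5: P2 pit3 -> P1=[4,4,2,0,3,0](2) P2=[6,1,6,0,4,5](1)
Move 6: P2 pit5 -> P1=[5,5,3,1,3,0](2) P2=[6,1,6,0,4,0](2)
Move 7: P2 pit1 -> P1=[5,5,3,1,3,0](2) P2=[6,0,7,0,4,0](2)

Answer: 2 2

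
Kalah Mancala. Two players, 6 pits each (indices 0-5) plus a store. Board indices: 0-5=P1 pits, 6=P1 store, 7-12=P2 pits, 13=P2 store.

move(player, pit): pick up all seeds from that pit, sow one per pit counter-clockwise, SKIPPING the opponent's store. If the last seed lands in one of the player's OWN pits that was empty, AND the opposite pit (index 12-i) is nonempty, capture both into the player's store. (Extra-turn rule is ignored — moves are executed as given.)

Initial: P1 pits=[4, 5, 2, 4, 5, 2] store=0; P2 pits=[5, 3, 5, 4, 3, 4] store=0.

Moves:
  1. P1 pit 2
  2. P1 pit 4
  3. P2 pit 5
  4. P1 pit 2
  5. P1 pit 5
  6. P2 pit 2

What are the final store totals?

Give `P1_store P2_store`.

Move 1: P1 pit2 -> P1=[4,5,0,5,6,2](0) P2=[5,3,5,4,3,4](0)
Move 2: P1 pit4 -> P1=[4,5,0,5,0,3](1) P2=[6,4,6,5,3,4](0)
Move 3: P2 pit5 -> P1=[5,6,1,5,0,3](1) P2=[6,4,6,5,3,0](1)
Move 4: P1 pit2 -> P1=[5,6,0,6,0,3](1) P2=[6,4,6,5,3,0](1)
Move 5: P1 pit5 -> P1=[5,6,0,6,0,0](2) P2=[7,5,6,5,3,0](1)
Move 6: P2 pit2 -> P1=[6,7,0,6,0,0](2) P2=[7,5,0,6,4,1](2)

Answer: 2 2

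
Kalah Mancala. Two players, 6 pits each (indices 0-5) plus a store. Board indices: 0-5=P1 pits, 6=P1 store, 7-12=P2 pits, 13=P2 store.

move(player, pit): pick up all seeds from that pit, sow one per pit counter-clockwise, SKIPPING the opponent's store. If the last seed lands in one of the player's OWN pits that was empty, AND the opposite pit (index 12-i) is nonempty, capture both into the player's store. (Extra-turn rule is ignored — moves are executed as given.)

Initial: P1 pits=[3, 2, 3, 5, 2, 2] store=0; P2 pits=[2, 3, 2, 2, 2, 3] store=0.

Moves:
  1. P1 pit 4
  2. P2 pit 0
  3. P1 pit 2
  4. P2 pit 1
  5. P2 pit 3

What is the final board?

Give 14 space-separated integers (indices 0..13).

Move 1: P1 pit4 -> P1=[3,2,3,5,0,3](1) P2=[2,3,2,2,2,3](0)
Move 2: P2 pit0 -> P1=[3,2,3,5,0,3](1) P2=[0,4,3,2,2,3](0)
Move 3: P1 pit2 -> P1=[3,2,0,6,1,4](1) P2=[0,4,3,2,2,3](0)
Move 4: P2 pit1 -> P1=[3,2,0,6,1,4](1) P2=[0,0,4,3,3,4](0)
Move 5: P2 pit3 -> P1=[3,2,0,6,1,4](1) P2=[0,0,4,0,4,5](1)

Answer: 3 2 0 6 1 4 1 0 0 4 0 4 5 1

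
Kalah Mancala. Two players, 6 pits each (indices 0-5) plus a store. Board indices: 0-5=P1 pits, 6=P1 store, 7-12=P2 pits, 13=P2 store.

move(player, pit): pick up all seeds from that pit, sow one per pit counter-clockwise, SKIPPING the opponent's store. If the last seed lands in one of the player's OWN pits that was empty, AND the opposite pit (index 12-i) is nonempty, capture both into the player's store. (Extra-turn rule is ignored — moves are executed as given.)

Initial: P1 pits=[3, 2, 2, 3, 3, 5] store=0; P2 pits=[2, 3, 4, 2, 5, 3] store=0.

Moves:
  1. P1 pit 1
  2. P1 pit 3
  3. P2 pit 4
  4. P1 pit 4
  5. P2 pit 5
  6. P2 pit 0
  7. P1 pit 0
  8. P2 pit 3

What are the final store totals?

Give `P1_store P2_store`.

Move 1: P1 pit1 -> P1=[3,0,3,4,3,5](0) P2=[2,3,4,2,5,3](0)
Move 2: P1 pit3 -> P1=[3,0,3,0,4,6](1) P2=[3,3,4,2,5,3](0)
Move 3: P2 pit4 -> P1=[4,1,4,0,4,6](1) P2=[3,3,4,2,0,4](1)
Move 4: P1 pit4 -> P1=[4,1,4,0,0,7](2) P2=[4,4,4,2,0,4](1)
Move 5: P2 pit5 -> P1=[5,2,5,0,0,7](2) P2=[4,4,4,2,0,0](2)
Move 6: P2 pit0 -> P1=[5,0,5,0,0,7](2) P2=[0,5,5,3,0,0](5)
Move 7: P1 pit0 -> P1=[0,1,6,1,1,8](2) P2=[0,5,5,3,0,0](5)
Move 8: P2 pit3 -> P1=[0,1,6,1,1,8](2) P2=[0,5,5,0,1,1](6)

Answer: 2 6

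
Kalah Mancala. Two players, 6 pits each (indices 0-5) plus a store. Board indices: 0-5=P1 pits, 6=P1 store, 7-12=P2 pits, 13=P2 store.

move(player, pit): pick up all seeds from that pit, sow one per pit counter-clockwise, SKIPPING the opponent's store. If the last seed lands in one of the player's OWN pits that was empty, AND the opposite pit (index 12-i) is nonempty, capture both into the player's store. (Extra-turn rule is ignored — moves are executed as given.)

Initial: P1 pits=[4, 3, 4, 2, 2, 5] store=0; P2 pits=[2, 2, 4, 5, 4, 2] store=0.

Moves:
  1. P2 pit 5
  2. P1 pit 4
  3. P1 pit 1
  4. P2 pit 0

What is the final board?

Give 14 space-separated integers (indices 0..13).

Answer: 5 0 5 3 0 6 4 0 1 5 5 4 0 1

Derivation:
Move 1: P2 pit5 -> P1=[5,3,4,2,2,5](0) P2=[2,2,4,5,4,0](1)
Move 2: P1 pit4 -> P1=[5,3,4,2,0,6](1) P2=[2,2,4,5,4,0](1)
Move 3: P1 pit1 -> P1=[5,0,5,3,0,6](4) P2=[2,0,4,5,4,0](1)
Move 4: P2 pit0 -> P1=[5,0,5,3,0,6](4) P2=[0,1,5,5,4,0](1)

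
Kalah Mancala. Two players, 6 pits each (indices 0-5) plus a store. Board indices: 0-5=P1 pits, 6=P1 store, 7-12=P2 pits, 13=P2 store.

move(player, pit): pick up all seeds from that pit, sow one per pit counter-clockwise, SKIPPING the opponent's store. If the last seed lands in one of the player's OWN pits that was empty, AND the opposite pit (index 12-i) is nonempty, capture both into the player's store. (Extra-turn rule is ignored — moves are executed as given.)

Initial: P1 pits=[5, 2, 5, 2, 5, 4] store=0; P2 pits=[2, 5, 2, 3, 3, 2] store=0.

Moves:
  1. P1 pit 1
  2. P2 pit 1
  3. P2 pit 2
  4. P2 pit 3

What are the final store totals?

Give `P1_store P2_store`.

Answer: 0 2

Derivation:
Move 1: P1 pit1 -> P1=[5,0,6,3,5,4](0) P2=[2,5,2,3,3,2](0)
Move 2: P2 pit1 -> P1=[5,0,6,3,5,4](0) P2=[2,0,3,4,4,3](1)
Move 3: P2 pit2 -> P1=[5,0,6,3,5,4](0) P2=[2,0,0,5,5,4](1)
Move 4: P2 pit3 -> P1=[6,1,6,3,5,4](0) P2=[2,0,0,0,6,5](2)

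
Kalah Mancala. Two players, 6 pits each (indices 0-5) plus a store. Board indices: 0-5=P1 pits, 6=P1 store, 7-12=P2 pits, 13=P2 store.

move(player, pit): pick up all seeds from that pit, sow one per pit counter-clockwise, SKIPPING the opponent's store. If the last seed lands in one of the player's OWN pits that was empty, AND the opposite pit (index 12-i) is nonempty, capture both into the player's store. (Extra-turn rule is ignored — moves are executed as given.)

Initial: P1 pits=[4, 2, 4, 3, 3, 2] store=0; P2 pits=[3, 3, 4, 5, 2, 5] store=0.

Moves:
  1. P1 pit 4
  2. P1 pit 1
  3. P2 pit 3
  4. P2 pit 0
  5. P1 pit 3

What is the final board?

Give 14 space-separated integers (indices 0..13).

Move 1: P1 pit4 -> P1=[4,2,4,3,0,3](1) P2=[4,3,4,5,2,5](0)
Move 2: P1 pit1 -> P1=[4,0,5,4,0,3](1) P2=[4,3,4,5,2,5](0)
Move 3: P2 pit3 -> P1=[5,1,5,4,0,3](1) P2=[4,3,4,0,3,6](1)
Move 4: P2 pit0 -> P1=[5,1,5,4,0,3](1) P2=[0,4,5,1,4,6](1)
Move 5: P1 pit3 -> P1=[5,1,5,0,1,4](2) P2=[1,4,5,1,4,6](1)

Answer: 5 1 5 0 1 4 2 1 4 5 1 4 6 1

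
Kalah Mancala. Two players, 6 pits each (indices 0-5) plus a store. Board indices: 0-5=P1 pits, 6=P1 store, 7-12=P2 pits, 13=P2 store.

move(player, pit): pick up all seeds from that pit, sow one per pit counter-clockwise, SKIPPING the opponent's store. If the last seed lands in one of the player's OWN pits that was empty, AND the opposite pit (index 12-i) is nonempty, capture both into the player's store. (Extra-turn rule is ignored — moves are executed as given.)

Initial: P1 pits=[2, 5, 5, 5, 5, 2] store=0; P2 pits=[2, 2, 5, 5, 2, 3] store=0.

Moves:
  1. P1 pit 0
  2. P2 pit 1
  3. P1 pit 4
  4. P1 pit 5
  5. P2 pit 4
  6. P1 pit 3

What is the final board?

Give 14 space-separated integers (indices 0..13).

Answer: 0 6 6 0 1 1 3 5 3 7 6 0 4 1

Derivation:
Move 1: P1 pit0 -> P1=[0,6,6,5,5,2](0) P2=[2,2,5,5,2,3](0)
Move 2: P2 pit1 -> P1=[0,6,6,5,5,2](0) P2=[2,0,6,6,2,3](0)
Move 3: P1 pit4 -> P1=[0,6,6,5,0,3](1) P2=[3,1,7,6,2,3](0)
Move 4: P1 pit5 -> P1=[0,6,6,5,0,0](2) P2=[4,2,7,6,2,3](0)
Move 5: P2 pit4 -> P1=[0,6,6,5,0,0](2) P2=[4,2,7,6,0,4](1)
Move 6: P1 pit3 -> P1=[0,6,6,0,1,1](3) P2=[5,3,7,6,0,4](1)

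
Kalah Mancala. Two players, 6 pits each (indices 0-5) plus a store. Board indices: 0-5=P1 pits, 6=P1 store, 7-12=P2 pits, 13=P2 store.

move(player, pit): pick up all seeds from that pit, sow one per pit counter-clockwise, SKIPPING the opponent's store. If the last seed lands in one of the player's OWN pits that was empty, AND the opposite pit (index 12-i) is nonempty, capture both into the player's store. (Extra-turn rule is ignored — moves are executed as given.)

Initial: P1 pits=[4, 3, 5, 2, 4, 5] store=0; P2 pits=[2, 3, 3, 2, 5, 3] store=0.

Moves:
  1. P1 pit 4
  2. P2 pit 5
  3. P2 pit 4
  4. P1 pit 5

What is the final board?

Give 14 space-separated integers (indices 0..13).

Move 1: P1 pit4 -> P1=[4,3,5,2,0,6](1) P2=[3,4,3,2,5,3](0)
Move 2: P2 pit5 -> P1=[5,4,5,2,0,6](1) P2=[3,4,3,2,5,0](1)
Move 3: P2 pit4 -> P1=[6,5,6,2,0,6](1) P2=[3,4,3,2,0,1](2)
Move 4: P1 pit5 -> P1=[6,5,6,2,0,0](2) P2=[4,5,4,3,1,1](2)

Answer: 6 5 6 2 0 0 2 4 5 4 3 1 1 2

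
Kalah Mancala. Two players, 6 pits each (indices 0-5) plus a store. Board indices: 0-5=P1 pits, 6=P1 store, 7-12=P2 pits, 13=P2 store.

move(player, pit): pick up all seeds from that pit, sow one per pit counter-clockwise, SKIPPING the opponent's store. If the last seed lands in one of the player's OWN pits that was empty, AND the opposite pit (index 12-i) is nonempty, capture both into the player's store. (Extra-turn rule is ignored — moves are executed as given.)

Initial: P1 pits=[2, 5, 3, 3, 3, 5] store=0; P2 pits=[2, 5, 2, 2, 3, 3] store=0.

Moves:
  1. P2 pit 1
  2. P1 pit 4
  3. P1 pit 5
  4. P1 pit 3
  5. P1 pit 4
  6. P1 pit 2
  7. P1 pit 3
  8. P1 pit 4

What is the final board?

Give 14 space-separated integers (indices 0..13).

Answer: 2 5 0 0 0 4 4 4 1 4 4 5 4 1

Derivation:
Move 1: P2 pit1 -> P1=[2,5,3,3,3,5](0) P2=[2,0,3,3,4,4](1)
Move 2: P1 pit4 -> P1=[2,5,3,3,0,6](1) P2=[3,0,3,3,4,4](1)
Move 3: P1 pit5 -> P1=[2,5,3,3,0,0](2) P2=[4,1,4,4,5,4](1)
Move 4: P1 pit3 -> P1=[2,5,3,0,1,1](3) P2=[4,1,4,4,5,4](1)
Move 5: P1 pit4 -> P1=[2,5,3,0,0,2](3) P2=[4,1,4,4,5,4](1)
Move 6: P1 pit2 -> P1=[2,5,0,1,1,3](3) P2=[4,1,4,4,5,4](1)
Move 7: P1 pit3 -> P1=[2,5,0,0,2,3](3) P2=[4,1,4,4,5,4](1)
Move 8: P1 pit4 -> P1=[2,5,0,0,0,4](4) P2=[4,1,4,4,5,4](1)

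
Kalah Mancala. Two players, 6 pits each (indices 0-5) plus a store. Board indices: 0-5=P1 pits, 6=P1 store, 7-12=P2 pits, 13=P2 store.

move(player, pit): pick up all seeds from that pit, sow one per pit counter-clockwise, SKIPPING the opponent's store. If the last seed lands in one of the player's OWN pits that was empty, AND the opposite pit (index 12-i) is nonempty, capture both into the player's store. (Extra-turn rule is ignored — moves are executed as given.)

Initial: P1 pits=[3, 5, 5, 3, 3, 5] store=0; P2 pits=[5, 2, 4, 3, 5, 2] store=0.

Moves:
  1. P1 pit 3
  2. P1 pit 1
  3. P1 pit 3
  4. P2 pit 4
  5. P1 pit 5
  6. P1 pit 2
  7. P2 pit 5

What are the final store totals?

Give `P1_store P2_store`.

Move 1: P1 pit3 -> P1=[3,5,5,0,4,6](1) P2=[5,2,4,3,5,2](0)
Move 2: P1 pit1 -> P1=[3,0,6,1,5,7](2) P2=[5,2,4,3,5,2](0)
Move 3: P1 pit3 -> P1=[3,0,6,0,6,7](2) P2=[5,2,4,3,5,2](0)
Move 4: P2 pit4 -> P1=[4,1,7,0,6,7](2) P2=[5,2,4,3,0,3](1)
Move 5: P1 pit5 -> P1=[4,1,7,0,6,0](3) P2=[6,3,5,4,1,4](1)
Move 6: P1 pit2 -> P1=[4,1,0,1,7,1](4) P2=[7,4,6,4,1,4](1)
Move 7: P2 pit5 -> P1=[5,2,1,1,7,1](4) P2=[7,4,6,4,1,0](2)

Answer: 4 2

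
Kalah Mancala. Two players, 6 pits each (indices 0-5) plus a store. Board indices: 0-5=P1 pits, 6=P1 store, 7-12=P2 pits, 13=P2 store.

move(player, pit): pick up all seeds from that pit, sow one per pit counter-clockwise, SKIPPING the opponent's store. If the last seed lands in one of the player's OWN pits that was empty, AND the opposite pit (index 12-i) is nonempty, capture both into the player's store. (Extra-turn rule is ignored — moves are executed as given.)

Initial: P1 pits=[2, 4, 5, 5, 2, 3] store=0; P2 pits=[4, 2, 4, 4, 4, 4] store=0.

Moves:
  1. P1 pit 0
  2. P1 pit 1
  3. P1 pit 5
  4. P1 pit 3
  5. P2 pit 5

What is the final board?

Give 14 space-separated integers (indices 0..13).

Move 1: P1 pit0 -> P1=[0,5,6,5,2,3](0) P2=[4,2,4,4,4,4](0)
Move 2: P1 pit1 -> P1=[0,0,7,6,3,4](1) P2=[4,2,4,4,4,4](0)
Move 3: P1 pit5 -> P1=[0,0,7,6,3,0](2) P2=[5,3,5,4,4,4](0)
Move 4: P1 pit3 -> P1=[0,0,7,0,4,1](3) P2=[6,4,6,4,4,4](0)
Move 5: P2 pit5 -> P1=[1,1,8,0,4,1](3) P2=[6,4,6,4,4,0](1)

Answer: 1 1 8 0 4 1 3 6 4 6 4 4 0 1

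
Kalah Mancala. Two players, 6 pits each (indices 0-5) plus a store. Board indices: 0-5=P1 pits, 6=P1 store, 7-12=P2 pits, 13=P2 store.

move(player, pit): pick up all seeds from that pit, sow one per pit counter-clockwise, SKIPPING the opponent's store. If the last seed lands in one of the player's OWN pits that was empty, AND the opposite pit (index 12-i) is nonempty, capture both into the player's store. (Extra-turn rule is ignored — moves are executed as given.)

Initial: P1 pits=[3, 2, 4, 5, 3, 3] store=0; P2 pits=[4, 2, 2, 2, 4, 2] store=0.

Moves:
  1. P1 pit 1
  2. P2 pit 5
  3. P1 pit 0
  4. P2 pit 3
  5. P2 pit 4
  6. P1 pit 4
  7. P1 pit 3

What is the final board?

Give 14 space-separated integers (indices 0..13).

Move 1: P1 pit1 -> P1=[3,0,5,6,3,3](0) P2=[4,2,2,2,4,2](0)
Move 2: P2 pit5 -> P1=[4,0,5,6,3,3](0) P2=[4,2,2,2,4,0](1)
Move 3: P1 pit0 -> P1=[0,1,6,7,4,3](0) P2=[4,2,2,2,4,0](1)
Move 4: P2 pit3 -> P1=[0,1,6,7,4,3](0) P2=[4,2,2,0,5,1](1)
Move 5: P2 pit4 -> P1=[1,2,7,7,4,3](0) P2=[4,2,2,0,0,2](2)
Move 6: P1 pit4 -> P1=[1,2,7,7,0,4](1) P2=[5,3,2,0,0,2](2)
Move 7: P1 pit3 -> P1=[1,2,7,0,1,5](2) P2=[6,4,3,1,0,2](2)

Answer: 1 2 7 0 1 5 2 6 4 3 1 0 2 2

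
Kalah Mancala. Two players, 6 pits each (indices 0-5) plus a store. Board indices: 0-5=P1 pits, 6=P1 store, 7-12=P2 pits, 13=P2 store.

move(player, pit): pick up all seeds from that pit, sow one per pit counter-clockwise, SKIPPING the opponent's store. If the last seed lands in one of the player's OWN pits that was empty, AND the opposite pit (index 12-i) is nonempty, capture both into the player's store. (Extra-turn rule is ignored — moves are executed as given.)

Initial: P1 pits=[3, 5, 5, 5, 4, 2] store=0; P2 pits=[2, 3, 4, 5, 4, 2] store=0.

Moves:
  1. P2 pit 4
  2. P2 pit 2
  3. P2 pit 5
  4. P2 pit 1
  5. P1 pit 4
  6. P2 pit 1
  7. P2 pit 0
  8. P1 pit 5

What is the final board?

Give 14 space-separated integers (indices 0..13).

Move 1: P2 pit4 -> P1=[4,6,5,5,4,2](0) P2=[2,3,4,5,0,3](1)
Move 2: P2 pit2 -> P1=[4,6,5,5,4,2](0) P2=[2,3,0,6,1,4](2)
Move 3: P2 pit5 -> P1=[5,7,6,5,4,2](0) P2=[2,3,0,6,1,0](3)
Move 4: P2 pit1 -> P1=[5,7,6,5,4,2](0) P2=[2,0,1,7,2,0](3)
Move 5: P1 pit4 -> P1=[5,7,6,5,0,3](1) P2=[3,1,1,7,2,0](3)
Move 6: P2 pit1 -> P1=[5,7,6,5,0,3](1) P2=[3,0,2,7,2,0](3)
Move 7: P2 pit0 -> P1=[5,7,6,5,0,3](1) P2=[0,1,3,8,2,0](3)
Move 8: P1 pit5 -> P1=[5,7,6,5,0,0](2) P2=[1,2,3,8,2,0](3)

Answer: 5 7 6 5 0 0 2 1 2 3 8 2 0 3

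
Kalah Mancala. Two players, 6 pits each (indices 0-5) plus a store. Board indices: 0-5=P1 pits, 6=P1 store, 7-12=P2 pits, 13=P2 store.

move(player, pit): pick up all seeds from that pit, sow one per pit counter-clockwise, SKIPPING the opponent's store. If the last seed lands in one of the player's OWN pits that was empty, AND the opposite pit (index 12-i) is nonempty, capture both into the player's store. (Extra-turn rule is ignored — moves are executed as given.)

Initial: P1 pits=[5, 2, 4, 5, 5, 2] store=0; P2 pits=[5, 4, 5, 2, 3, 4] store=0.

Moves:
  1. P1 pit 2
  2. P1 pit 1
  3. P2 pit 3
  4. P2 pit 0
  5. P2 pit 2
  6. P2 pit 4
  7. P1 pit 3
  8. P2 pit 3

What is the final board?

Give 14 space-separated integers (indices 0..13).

Move 1: P1 pit2 -> P1=[5,2,0,6,6,3](1) P2=[5,4,5,2,3,4](0)
Move 2: P1 pit1 -> P1=[5,0,1,7,6,3](1) P2=[5,4,5,2,3,4](0)
Move 3: P2 pit3 -> P1=[5,0,1,7,6,3](1) P2=[5,4,5,0,4,5](0)
Move 4: P2 pit0 -> P1=[5,0,1,7,6,3](1) P2=[0,5,6,1,5,6](0)
Move 5: P2 pit2 -> P1=[6,1,1,7,6,3](1) P2=[0,5,0,2,6,7](1)
Move 6: P2 pit4 -> P1=[7,2,2,8,6,3](1) P2=[0,5,0,2,0,8](2)
Move 7: P1 pit3 -> P1=[7,2,2,0,7,4](2) P2=[1,6,1,3,1,8](2)
Move 8: P2 pit3 -> P1=[7,2,2,0,7,4](2) P2=[1,6,1,0,2,9](3)

Answer: 7 2 2 0 7 4 2 1 6 1 0 2 9 3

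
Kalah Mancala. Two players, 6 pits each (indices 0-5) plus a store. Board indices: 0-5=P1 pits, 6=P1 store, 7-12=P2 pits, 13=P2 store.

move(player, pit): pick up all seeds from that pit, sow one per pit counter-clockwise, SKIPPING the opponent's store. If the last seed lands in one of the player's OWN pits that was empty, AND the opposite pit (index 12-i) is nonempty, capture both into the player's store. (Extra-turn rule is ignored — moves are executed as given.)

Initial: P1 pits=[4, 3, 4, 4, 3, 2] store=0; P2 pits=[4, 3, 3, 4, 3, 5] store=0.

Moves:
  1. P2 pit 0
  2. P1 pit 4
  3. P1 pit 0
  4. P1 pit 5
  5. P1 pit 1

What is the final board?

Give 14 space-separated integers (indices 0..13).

Move 1: P2 pit0 -> P1=[4,3,4,4,3,2](0) P2=[0,4,4,5,4,5](0)
Move 2: P1 pit4 -> P1=[4,3,4,4,0,3](1) P2=[1,4,4,5,4,5](0)
Move 3: P1 pit0 -> P1=[0,4,5,5,0,3](6) P2=[1,0,4,5,4,5](0)
Move 4: P1 pit5 -> P1=[0,4,5,5,0,0](7) P2=[2,1,4,5,4,5](0)
Move 5: P1 pit1 -> P1=[0,0,6,6,1,0](10) P2=[0,1,4,5,4,5](0)

Answer: 0 0 6 6 1 0 10 0 1 4 5 4 5 0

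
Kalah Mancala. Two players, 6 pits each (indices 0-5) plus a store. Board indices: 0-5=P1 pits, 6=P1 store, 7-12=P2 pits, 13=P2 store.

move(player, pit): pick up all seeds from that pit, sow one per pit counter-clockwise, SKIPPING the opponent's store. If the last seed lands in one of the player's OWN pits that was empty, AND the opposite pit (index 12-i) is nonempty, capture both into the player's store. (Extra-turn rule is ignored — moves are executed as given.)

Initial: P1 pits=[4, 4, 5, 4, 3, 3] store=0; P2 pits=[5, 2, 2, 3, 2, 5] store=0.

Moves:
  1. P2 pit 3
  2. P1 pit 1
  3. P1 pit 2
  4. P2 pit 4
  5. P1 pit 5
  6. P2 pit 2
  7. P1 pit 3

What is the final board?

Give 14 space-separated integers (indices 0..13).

Answer: 5 0 0 0 6 1 3 8 5 1 2 1 8 2

Derivation:
Move 1: P2 pit3 -> P1=[4,4,5,4,3,3](0) P2=[5,2,2,0,3,6](1)
Move 2: P1 pit1 -> P1=[4,0,6,5,4,4](0) P2=[5,2,2,0,3,6](1)
Move 3: P1 pit2 -> P1=[4,0,0,6,5,5](1) P2=[6,3,2,0,3,6](1)
Move 4: P2 pit4 -> P1=[5,0,0,6,5,5](1) P2=[6,3,2,0,0,7](2)
Move 5: P1 pit5 -> P1=[5,0,0,6,5,0](2) P2=[7,4,3,1,0,7](2)
Move 6: P2 pit2 -> P1=[5,0,0,6,5,0](2) P2=[7,4,0,2,1,8](2)
Move 7: P1 pit3 -> P1=[5,0,0,0,6,1](3) P2=[8,5,1,2,1,8](2)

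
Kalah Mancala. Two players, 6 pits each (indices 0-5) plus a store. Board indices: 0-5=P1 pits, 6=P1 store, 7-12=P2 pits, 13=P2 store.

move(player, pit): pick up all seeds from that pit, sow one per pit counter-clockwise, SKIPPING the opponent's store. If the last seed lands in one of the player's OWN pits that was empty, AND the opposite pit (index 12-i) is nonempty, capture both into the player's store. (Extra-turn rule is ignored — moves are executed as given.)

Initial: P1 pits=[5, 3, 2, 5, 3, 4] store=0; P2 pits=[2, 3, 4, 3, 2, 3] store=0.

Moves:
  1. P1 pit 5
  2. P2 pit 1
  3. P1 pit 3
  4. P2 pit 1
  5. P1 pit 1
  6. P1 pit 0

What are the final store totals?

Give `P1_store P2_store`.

Answer: 2 0

Derivation:
Move 1: P1 pit5 -> P1=[5,3,2,5,3,0](1) P2=[3,4,5,3,2,3](0)
Move 2: P2 pit1 -> P1=[5,3,2,5,3,0](1) P2=[3,0,6,4,3,4](0)
Move 3: P1 pit3 -> P1=[5,3,2,0,4,1](2) P2=[4,1,6,4,3,4](0)
Move 4: P2 pit1 -> P1=[5,3,2,0,4,1](2) P2=[4,0,7,4,3,4](0)
Move 5: P1 pit1 -> P1=[5,0,3,1,5,1](2) P2=[4,0,7,4,3,4](0)
Move 6: P1 pit0 -> P1=[0,1,4,2,6,2](2) P2=[4,0,7,4,3,4](0)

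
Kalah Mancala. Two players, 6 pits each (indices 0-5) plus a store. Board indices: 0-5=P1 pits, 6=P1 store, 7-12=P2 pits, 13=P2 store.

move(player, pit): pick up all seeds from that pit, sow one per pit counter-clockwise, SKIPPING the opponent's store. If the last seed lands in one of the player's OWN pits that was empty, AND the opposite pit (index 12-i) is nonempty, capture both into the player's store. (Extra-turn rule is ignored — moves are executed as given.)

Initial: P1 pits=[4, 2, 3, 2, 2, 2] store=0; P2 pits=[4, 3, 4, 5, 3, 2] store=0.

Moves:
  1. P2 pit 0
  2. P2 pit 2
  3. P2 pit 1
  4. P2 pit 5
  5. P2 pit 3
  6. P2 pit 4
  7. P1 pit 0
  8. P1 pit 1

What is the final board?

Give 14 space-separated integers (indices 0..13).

Move 1: P2 pit0 -> P1=[4,2,3,2,2,2](0) P2=[0,4,5,6,4,2](0)
Move 2: P2 pit2 -> P1=[5,2,3,2,2,2](0) P2=[0,4,0,7,5,3](1)
Move 3: P2 pit1 -> P1=[5,2,3,2,2,2](0) P2=[0,0,1,8,6,4](1)
Move 4: P2 pit5 -> P1=[6,3,4,2,2,2](0) P2=[0,0,1,8,6,0](2)
Move 5: P2 pit3 -> P1=[7,4,5,3,3,2](0) P2=[0,0,1,0,7,1](3)
Move 6: P2 pit4 -> P1=[8,5,6,4,4,2](0) P2=[0,0,1,0,0,2](4)
Move 7: P1 pit0 -> P1=[0,6,7,5,5,3](1) P2=[1,1,1,0,0,2](4)
Move 8: P1 pit1 -> P1=[0,0,8,6,6,4](2) P2=[2,1,1,0,0,2](4)

Answer: 0 0 8 6 6 4 2 2 1 1 0 0 2 4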